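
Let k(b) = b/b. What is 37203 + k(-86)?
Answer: 37204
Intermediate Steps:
k(b) = 1
37203 + k(-86) = 37203 + 1 = 37204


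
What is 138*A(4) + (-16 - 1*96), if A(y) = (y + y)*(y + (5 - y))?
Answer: 5408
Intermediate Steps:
A(y) = 10*y (A(y) = (2*y)*5 = 10*y)
138*A(4) + (-16 - 1*96) = 138*(10*4) + (-16 - 1*96) = 138*40 + (-16 - 96) = 5520 - 112 = 5408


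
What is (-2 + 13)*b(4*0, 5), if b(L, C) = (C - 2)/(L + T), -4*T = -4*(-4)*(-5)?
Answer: 33/20 ≈ 1.6500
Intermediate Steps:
T = 20 (T = -(-4*(-4))*(-5)/4 = -4*(-5) = -¼*(-80) = 20)
b(L, C) = (-2 + C)/(20 + L) (b(L, C) = (C - 2)/(L + 20) = (-2 + C)/(20 + L))
(-2 + 13)*b(4*0, 5) = (-2 + 13)*((-2 + 5)/(20 + 4*0)) = 11*(3/(20 + 0)) = 11*(3/20) = 33/20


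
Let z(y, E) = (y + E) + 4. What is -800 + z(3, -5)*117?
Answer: -566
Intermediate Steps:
z(y, E) = 4 + E + y (z(y, E) = (E + y) + 4 = 4 + E + y)
-800 + z(3, -5)*117 = -800 + (4 - 5 + 3)*117 = -800 + 2*117 = -800 + 234 = -566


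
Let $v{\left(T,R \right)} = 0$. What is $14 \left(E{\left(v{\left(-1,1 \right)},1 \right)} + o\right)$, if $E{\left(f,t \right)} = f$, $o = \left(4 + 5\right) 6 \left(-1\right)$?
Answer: $-756$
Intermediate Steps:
$o = -54$ ($o = 9 \left(-6\right) = -54$)
$14 \left(E{\left(v{\left(-1,1 \right)},1 \right)} + o\right) = 14 \left(0 - 54\right) = 14 \left(-54\right) = -756$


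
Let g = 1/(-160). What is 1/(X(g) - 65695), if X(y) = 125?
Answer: -1/65570 ≈ -1.5251e-5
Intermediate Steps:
g = -1/160 ≈ -0.0062500
1/(X(g) - 65695) = 1/(125 - 65695) = 1/(-65570) = -1/65570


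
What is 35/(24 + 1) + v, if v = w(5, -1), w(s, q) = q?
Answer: ⅖ ≈ 0.40000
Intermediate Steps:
v = -1
35/(24 + 1) + v = 35/(24 + 1) - 1 = 35/25 - 1 = (1/25)*35 - 1 = 7/5 - 1 = ⅖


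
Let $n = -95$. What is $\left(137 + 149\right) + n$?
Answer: $191$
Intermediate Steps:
$\left(137 + 149\right) + n = \left(137 + 149\right) - 95 = 286 - 95 = 191$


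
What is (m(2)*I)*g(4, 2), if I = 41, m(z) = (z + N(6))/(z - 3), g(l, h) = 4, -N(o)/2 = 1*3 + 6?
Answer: 2624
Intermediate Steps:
N(o) = -18 (N(o) = -2*(1*3 + 6) = -2*(3 + 6) = -2*9 = -18)
m(z) = (-18 + z)/(-3 + z) (m(z) = (z - 18)/(z - 3) = (-18 + z)/(-3 + z))
(m(2)*I)*g(4, 2) = (((-18 + 2)/(-3 + 2))*41)*4 = ((-16/(-1))*41)*4 = (-1*(-16)*41)*4 = (16*41)*4 = 656*4 = 2624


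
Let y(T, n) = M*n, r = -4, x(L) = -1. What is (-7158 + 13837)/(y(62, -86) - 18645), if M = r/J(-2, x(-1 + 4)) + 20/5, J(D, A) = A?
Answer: -6679/19333 ≈ -0.34547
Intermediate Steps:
M = 8 (M = -4/(-1) + 20/5 = -4*(-1) + 20*(⅕) = 4 + 4 = 8)
y(T, n) = 8*n
(-7158 + 13837)/(y(62, -86) - 18645) = (-7158 + 13837)/(8*(-86) - 18645) = 6679/(-688 - 18645) = 6679/(-19333) = 6679*(-1/19333) = -6679/19333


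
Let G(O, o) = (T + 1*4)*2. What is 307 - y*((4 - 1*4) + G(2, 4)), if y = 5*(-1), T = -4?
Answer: 307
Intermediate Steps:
y = -5
G(O, o) = 0 (G(O, o) = (-4 + 1*4)*2 = (-4 + 4)*2 = 0*2 = 0)
307 - y*((4 - 1*4) + G(2, 4)) = 307 - (-5)*((4 - 1*4) + 0) = 307 - (-5)*((4 - 4) + 0) = 307 - (-5)*(0 + 0) = 307 - (-5)*0 = 307 - 1*0 = 307 + 0 = 307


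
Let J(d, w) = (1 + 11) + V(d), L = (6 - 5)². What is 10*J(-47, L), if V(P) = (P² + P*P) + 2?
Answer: 44320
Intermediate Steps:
V(P) = 2 + 2*P² (V(P) = (P² + P²) + 2 = 2*P² + 2 = 2 + 2*P²)
L = 1 (L = 1² = 1)
J(d, w) = 14 + 2*d² (J(d, w) = (1 + 11) + (2 + 2*d²) = 12 + (2 + 2*d²) = 14 + 2*d²)
10*J(-47, L) = 10*(14 + 2*(-47)²) = 10*(14 + 2*2209) = 10*(14 + 4418) = 10*4432 = 44320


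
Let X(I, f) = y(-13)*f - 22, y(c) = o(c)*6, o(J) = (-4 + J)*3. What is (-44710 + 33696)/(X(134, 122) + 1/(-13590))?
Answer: 149680260/507640861 ≈ 0.29485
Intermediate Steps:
o(J) = -12 + 3*J
y(c) = -72 + 18*c (y(c) = (-12 + 3*c)*6 = -72 + 18*c)
X(I, f) = -22 - 306*f (X(I, f) = (-72 + 18*(-13))*f - 22 = (-72 - 234)*f - 22 = -306*f - 22 = -22 - 306*f)
(-44710 + 33696)/(X(134, 122) + 1/(-13590)) = (-44710 + 33696)/((-22 - 306*122) + 1/(-13590)) = -11014/((-22 - 37332) - 1/13590) = -11014/(-37354 - 1/13590) = -11014/(-507640861/13590) = -11014*(-13590/507640861) = 149680260/507640861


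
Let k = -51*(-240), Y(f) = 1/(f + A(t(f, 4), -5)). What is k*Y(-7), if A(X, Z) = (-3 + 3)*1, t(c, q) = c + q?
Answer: -12240/7 ≈ -1748.6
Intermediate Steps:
A(X, Z) = 0 (A(X, Z) = 0*1 = 0)
Y(f) = 1/f (Y(f) = 1/(f + 0) = 1/f)
k = 12240
k*Y(-7) = 12240/(-7) = 12240*(-⅐) = -12240/7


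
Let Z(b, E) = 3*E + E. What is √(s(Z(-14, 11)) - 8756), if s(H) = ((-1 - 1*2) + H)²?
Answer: 5*I*√283 ≈ 84.113*I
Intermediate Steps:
Z(b, E) = 4*E
s(H) = (-3 + H)² (s(H) = ((-1 - 2) + H)² = (-3 + H)²)
√(s(Z(-14, 11)) - 8756) = √((-3 + 4*11)² - 8756) = √((-3 + 44)² - 8756) = √(41² - 8756) = √(1681 - 8756) = √(-7075) = 5*I*√283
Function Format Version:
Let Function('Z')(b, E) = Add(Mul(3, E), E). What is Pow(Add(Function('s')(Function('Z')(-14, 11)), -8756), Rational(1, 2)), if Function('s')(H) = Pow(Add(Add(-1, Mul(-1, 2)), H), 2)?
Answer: Mul(5, I, Pow(283, Rational(1, 2))) ≈ Mul(84.113, I)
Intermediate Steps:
Function('Z')(b, E) = Mul(4, E)
Function('s')(H) = Pow(Add(-3, H), 2) (Function('s')(H) = Pow(Add(Add(-1, -2), H), 2) = Pow(Add(-3, H), 2))
Pow(Add(Function('s')(Function('Z')(-14, 11)), -8756), Rational(1, 2)) = Pow(Add(Pow(Add(-3, Mul(4, 11)), 2), -8756), Rational(1, 2)) = Pow(Add(Pow(Add(-3, 44), 2), -8756), Rational(1, 2)) = Pow(Add(Pow(41, 2), -8756), Rational(1, 2)) = Pow(Add(1681, -8756), Rational(1, 2)) = Pow(-7075, Rational(1, 2)) = Mul(5, I, Pow(283, Rational(1, 2)))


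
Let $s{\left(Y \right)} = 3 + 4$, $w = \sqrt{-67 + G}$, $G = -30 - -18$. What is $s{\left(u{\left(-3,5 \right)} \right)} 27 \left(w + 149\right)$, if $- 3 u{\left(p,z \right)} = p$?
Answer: $28161 + 189 i \sqrt{79} \approx 28161.0 + 1679.9 i$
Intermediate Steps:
$G = -12$ ($G = -30 + 18 = -12$)
$u{\left(p,z \right)} = - \frac{p}{3}$
$w = i \sqrt{79}$ ($w = \sqrt{-67 - 12} = \sqrt{-79} = i \sqrt{79} \approx 8.8882 i$)
$s{\left(Y \right)} = 7$
$s{\left(u{\left(-3,5 \right)} \right)} 27 \left(w + 149\right) = 7 \cdot 27 \left(i \sqrt{79} + 149\right) = 189 \left(149 + i \sqrt{79}\right) = 28161 + 189 i \sqrt{79}$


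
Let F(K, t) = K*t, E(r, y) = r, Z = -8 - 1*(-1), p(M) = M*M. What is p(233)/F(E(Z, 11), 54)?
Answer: -54289/378 ≈ -143.62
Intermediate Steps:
p(M) = M**2
Z = -7 (Z = -8 + 1 = -7)
p(233)/F(E(Z, 11), 54) = 233**2/((-7*54)) = 54289/(-378) = 54289*(-1/378) = -54289/378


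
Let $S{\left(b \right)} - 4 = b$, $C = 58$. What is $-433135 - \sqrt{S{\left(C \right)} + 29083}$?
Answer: $-433135 - \sqrt{29145} \approx -4.3331 \cdot 10^{5}$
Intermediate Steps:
$S{\left(b \right)} = 4 + b$
$-433135 - \sqrt{S{\left(C \right)} + 29083} = -433135 - \sqrt{\left(4 + 58\right) + 29083} = -433135 - \sqrt{62 + 29083} = -433135 - \sqrt{29145}$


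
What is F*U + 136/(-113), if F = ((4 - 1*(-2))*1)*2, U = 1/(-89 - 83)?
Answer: -6187/4859 ≈ -1.2733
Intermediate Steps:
U = -1/172 (U = 1/(-172) = -1/172 ≈ -0.0058140)
F = 12 (F = ((4 + 2)*1)*2 = (6*1)*2 = 6*2 = 12)
F*U + 136/(-113) = 12*(-1/172) + 136/(-113) = -3/43 + 136*(-1/113) = -3/43 - 136/113 = -6187/4859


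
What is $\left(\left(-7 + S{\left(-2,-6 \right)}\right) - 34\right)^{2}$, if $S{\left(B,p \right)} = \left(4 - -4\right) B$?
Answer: $3249$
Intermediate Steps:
$S{\left(B,p \right)} = 8 B$ ($S{\left(B,p \right)} = \left(4 + 4\right) B = 8 B$)
$\left(\left(-7 + S{\left(-2,-6 \right)}\right) - 34\right)^{2} = \left(\left(-7 + 8 \left(-2\right)\right) - 34\right)^{2} = \left(\left(-7 - 16\right) - 34\right)^{2} = \left(-23 - 34\right)^{2} = \left(-57\right)^{2} = 3249$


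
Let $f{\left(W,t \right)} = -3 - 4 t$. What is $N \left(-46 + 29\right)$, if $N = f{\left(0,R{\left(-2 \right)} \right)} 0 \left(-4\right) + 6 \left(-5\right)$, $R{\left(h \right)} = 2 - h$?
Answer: $510$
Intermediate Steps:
$N = -30$ ($N = \left(-3 - 4 \left(2 - -2\right)\right) 0 \left(-4\right) + 6 \left(-5\right) = \left(-3 - 4 \left(2 + 2\right)\right) 0 \left(-4\right) - 30 = \left(-3 - 16\right) 0 \left(-4\right) - 30 = \left(-19\right) 0 \left(-4\right) - 30 = 0 \left(-4\right) - 30 = 0 - 30 = -30$)
$N \left(-46 + 29\right) = - 30 \left(-46 + 29\right) = \left(-30\right) \left(-17\right) = 510$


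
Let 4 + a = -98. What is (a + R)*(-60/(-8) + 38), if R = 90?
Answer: -546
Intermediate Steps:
a = -102 (a = -4 - 98 = -102)
(a + R)*(-60/(-8) + 38) = (-102 + 90)*(-60/(-8) + 38) = -12*(-60*(-1/8) + 38) = -12*(15/2 + 38) = -12*91/2 = -546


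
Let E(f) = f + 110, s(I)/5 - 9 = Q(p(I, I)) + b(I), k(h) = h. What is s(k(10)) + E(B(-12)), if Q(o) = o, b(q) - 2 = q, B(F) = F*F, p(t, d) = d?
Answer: 409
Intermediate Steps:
B(F) = F**2
b(q) = 2 + q
s(I) = 55 + 10*I (s(I) = 45 + 5*(I + (2 + I)) = 45 + 5*(2 + 2*I) = 45 + (10 + 10*I) = 55 + 10*I)
E(f) = 110 + f
s(k(10)) + E(B(-12)) = (55 + 10*10) + (110 + (-12)**2) = (55 + 100) + (110 + 144) = 155 + 254 = 409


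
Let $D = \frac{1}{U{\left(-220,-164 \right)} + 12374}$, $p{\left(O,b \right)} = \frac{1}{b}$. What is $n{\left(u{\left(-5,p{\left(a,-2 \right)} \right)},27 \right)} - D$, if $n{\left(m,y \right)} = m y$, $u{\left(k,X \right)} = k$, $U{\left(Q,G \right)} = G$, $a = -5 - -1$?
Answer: $- \frac{1648351}{12210} \approx -135.0$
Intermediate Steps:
$a = -4$ ($a = -5 + 1 = -4$)
$D = \frac{1}{12210}$ ($D = \frac{1}{-164 + 12374} = \frac{1}{12210} \approx 8.19 \cdot 10^{-5}$)
$n{\left(u{\left(-5,p{\left(a,-2 \right)} \right)},27 \right)} - D = \left(-5\right) 27 - \frac{1}{12210} = -135 - \frac{1}{12210} = - \frac{1648351}{12210}$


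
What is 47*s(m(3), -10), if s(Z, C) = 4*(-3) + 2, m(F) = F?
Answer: -470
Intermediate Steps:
s(Z, C) = -10 (s(Z, C) = -12 + 2 = -10)
47*s(m(3), -10) = 47*(-10) = -470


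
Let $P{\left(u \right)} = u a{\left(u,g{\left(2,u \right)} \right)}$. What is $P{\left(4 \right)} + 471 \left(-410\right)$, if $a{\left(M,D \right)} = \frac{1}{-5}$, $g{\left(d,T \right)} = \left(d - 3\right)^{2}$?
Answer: $- \frac{965554}{5} \approx -1.9311 \cdot 10^{5}$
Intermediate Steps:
$g{\left(d,T \right)} = \left(-3 + d\right)^{2}$
$a{\left(M,D \right)} = - \frac{1}{5}$
$P{\left(u \right)} = - \frac{u}{5}$ ($P{\left(u \right)} = u \left(- \frac{1}{5}\right) = - \frac{u}{5}$)
$P{\left(4 \right)} + 471 \left(-410\right) = \left(- \frac{1}{5}\right) 4 + 471 \left(-410\right) = - \frac{4}{5} - 193110 = - \frac{965554}{5}$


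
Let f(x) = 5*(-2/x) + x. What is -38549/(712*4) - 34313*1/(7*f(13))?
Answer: -1313309549/3169824 ≈ -414.32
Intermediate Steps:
f(x) = x - 10/x (f(x) = -10/x + x = x - 10/x)
-38549/(712*4) - 34313*1/(7*f(13)) = -38549/(712*4) - 34313*1/(7*(13 - 10/13)) = -38549/2848 - 34313*1/(7*(13 - 10*1/13)) = -38549*1/2848 - 34313*1/(7*(13 - 10/13)) = -38549/2848 - 34313/((159/13)*7) = -38549/2848 - 34313/1113/13 = -38549/2848 - 34313*13/1113 = -38549/2848 - 446069/1113 = -1313309549/3169824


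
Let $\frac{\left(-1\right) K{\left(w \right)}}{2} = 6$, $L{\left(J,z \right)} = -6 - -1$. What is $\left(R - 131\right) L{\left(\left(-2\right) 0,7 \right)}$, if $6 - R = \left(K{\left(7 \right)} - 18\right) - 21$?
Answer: $370$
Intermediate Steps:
$L{\left(J,z \right)} = -5$ ($L{\left(J,z \right)} = -6 + 1 = -5$)
$K{\left(w \right)} = -12$ ($K{\left(w \right)} = \left(-2\right) 6 = -12$)
$R = 57$ ($R = 6 - \left(\left(-12 - 18\right) - 21\right) = 6 - \left(-30 - 21\right) = 6 - -51 = 6 + 51 = 57$)
$\left(R - 131\right) L{\left(\left(-2\right) 0,7 \right)} = \left(57 - 131\right) \left(-5\right) = \left(-74\right) \left(-5\right) = 370$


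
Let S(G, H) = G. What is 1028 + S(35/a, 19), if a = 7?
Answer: 1033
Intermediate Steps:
1028 + S(35/a, 19) = 1028 + 35/7 = 1028 + 35*(1/7) = 1028 + 5 = 1033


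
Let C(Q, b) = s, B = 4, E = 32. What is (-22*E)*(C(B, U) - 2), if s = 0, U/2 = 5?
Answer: 1408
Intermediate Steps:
U = 10 (U = 2*5 = 10)
C(Q, b) = 0
(-22*E)*(C(B, U) - 2) = (-22*32)*(0 - 2) = -704*(-2) = 1408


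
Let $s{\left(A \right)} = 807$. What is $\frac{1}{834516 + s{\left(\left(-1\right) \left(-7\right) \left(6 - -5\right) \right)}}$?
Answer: $\frac{1}{835323} \approx 1.1971 \cdot 10^{-6}$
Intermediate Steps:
$\frac{1}{834516 + s{\left(\left(-1\right) \left(-7\right) \left(6 - -5\right) \right)}} = \frac{1}{834516 + 807} = \frac{1}{835323}$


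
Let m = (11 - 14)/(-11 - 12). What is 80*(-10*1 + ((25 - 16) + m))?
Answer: -1600/23 ≈ -69.565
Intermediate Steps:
m = 3/23 (m = -3/(-23) = -3*(-1/23) = 3/23 ≈ 0.13043)
80*(-10*1 + ((25 - 16) + m)) = 80*(-10*1 + ((25 - 16) + 3/23)) = 80*(-10 + (9 + 3/23)) = 80*(-10 + 210/23) = 80*(-20/23) = -1600/23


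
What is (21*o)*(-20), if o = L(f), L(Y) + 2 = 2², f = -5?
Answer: -840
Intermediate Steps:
L(Y) = 2 (L(Y) = -2 + 2² = -2 + 4 = 2)
o = 2
(21*o)*(-20) = (21*2)*(-20) = 42*(-20) = -840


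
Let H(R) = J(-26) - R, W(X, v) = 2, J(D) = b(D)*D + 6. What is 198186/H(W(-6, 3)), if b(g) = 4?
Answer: -99093/50 ≈ -1981.9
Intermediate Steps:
J(D) = 6 + 4*D (J(D) = 4*D + 6 = 6 + 4*D)
H(R) = -98 - R (H(R) = (6 + 4*(-26)) - R = (6 - 104) - R = -98 - R)
198186/H(W(-6, 3)) = 198186/(-98 - 1*2) = 198186/(-98 - 2) = 198186/(-100) = 198186*(-1/100) = -99093/50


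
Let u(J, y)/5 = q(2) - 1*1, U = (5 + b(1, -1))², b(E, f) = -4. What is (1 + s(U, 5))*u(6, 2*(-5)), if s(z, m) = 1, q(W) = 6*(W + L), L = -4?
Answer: -130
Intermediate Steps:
U = 1 (U = (5 - 4)² = 1² = 1)
q(W) = -24 + 6*W (q(W) = 6*(W - 4) = 6*(-4 + W) = -24 + 6*W)
u(J, y) = -65 (u(J, y) = 5*((-24 + 6*2) - 1*1) = 5*((-24 + 12) - 1) = 5*(-12 - 1) = 5*(-13) = -65)
(1 + s(U, 5))*u(6, 2*(-5)) = (1 + 1)*(-65) = 2*(-65) = -130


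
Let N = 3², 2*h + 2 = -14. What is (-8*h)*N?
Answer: 576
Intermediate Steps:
h = -8 (h = -1 + (½)*(-14) = -1 - 7 = -8)
N = 9
(-8*h)*N = -8*(-8)*9 = 64*9 = 576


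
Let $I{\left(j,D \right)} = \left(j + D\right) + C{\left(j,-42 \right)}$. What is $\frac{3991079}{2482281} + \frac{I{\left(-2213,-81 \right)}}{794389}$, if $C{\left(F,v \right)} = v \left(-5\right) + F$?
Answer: $\frac{3159802894274}{1971896721309} \approx 1.6024$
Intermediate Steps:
$C{\left(F,v \right)} = F - 5 v$ ($C{\left(F,v \right)} = - 5 v + F = F - 5 v$)
$I{\left(j,D \right)} = 210 + D + 2 j$ ($I{\left(j,D \right)} = \left(j + D\right) + \left(j - -210\right) = \left(D + j\right) + \left(j + 210\right) = \left(D + j\right) + \left(210 + j\right) = 210 + D + 2 j$)
$\frac{3991079}{2482281} + \frac{I{\left(-2213,-81 \right)}}{794389} = \frac{3991079}{2482281} + \frac{210 - 81 + 2 \left(-2213\right)}{794389} = 3991079 \cdot \frac{1}{2482281} + \left(210 - 81 - 4426\right) \frac{1}{794389} = \frac{3991079}{2482281} - \frac{4297}{794389} = \frac{3159802894274}{1971896721309}$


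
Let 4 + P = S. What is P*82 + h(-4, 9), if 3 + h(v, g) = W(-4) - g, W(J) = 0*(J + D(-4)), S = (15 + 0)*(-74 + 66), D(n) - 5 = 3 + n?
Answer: -10180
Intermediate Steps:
D(n) = 8 + n (D(n) = 5 + (3 + n) = 8 + n)
S = -120 (S = 15*(-8) = -120)
P = -124 (P = -4 - 120 = -124)
W(J) = 0 (W(J) = 0*(J + (8 - 4)) = 0*(J + 4) = 0*(4 + J) = 0)
h(v, g) = -3 - g (h(v, g) = -3 + (0 - g) = -3 - g)
P*82 + h(-4, 9) = -124*82 + (-3 - 1*9) = -10168 + (-3 - 9) = -10168 - 12 = -10180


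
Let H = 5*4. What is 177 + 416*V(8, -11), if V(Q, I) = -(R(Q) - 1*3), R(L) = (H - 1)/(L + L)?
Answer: 931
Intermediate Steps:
H = 20
R(L) = 19/(2*L) (R(L) = (20 - 1)/(L + L) = 19/((2*L)) = 19*(1/(2*L)) = 19/(2*L))
V(Q, I) = 3 - 19/(2*Q) (V(Q, I) = -(19/(2*Q) - 1*3) = -(19/(2*Q) - 3) = -(-3 + 19/(2*Q)) = 3 - 19/(2*Q))
177 + 416*V(8, -11) = 177 + 416*(3 - 19/2/8) = 177 + 416*(3 - 19/2*⅛) = 177 + 416*(3 - 19/16) = 177 + 416*(29/16) = 177 + 754 = 931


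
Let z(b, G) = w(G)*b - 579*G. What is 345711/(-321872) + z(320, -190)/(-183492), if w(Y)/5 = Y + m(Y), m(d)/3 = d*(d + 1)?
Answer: -13870357037383/14765234256 ≈ -939.39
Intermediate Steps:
m(d) = 3*d*(1 + d) (m(d) = 3*(d*(d + 1)) = 3*(d*(1 + d)) = 3*d*(1 + d))
w(Y) = 5*Y + 15*Y*(1 + Y) (w(Y) = 5*(Y + 3*Y*(1 + Y)) = 5*Y + 15*Y*(1 + Y))
z(b, G) = -579*G + 5*G*b*(4 + 3*G) (z(b, G) = (5*G*(4 + 3*G))*b - 579*G = 5*G*b*(4 + 3*G) - 579*G = -579*G + 5*G*b*(4 + 3*G))
345711/(-321872) + z(320, -190)/(-183492) = 345711/(-321872) - 190*(-579 + 5*320*(4 + 3*(-190)))/(-183492) = 345711*(-1/321872) - 190*(-579 + 5*320*(4 - 570))*(-1/183492) = -345711/321872 - 190*(-579 + 5*320*(-566))*(-1/183492) = -345711/321872 - 190*(-579 - 905600)*(-1/183492) = -345711/321872 - 190*(-906179)*(-1/183492) = -345711/321872 + 172174010*(-1/183492) = -345711/321872 - 86087005/91746 = -13870357037383/14765234256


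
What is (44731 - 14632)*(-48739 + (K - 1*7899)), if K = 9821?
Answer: -1409144883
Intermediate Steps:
(44731 - 14632)*(-48739 + (K - 1*7899)) = (44731 - 14632)*(-48739 + (9821 - 1*7899)) = 30099*(-48739 + (9821 - 7899)) = 30099*(-48739 + 1922) = 30099*(-46817) = -1409144883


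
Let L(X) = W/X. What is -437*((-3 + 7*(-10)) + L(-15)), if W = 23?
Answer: 488566/15 ≈ 32571.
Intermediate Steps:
L(X) = 23/X
-437*((-3 + 7*(-10)) + L(-15)) = -437*((-3 + 7*(-10)) + 23/(-15)) = -437*((-3 - 70) + 23*(-1/15)) = -437*(-73 - 23/15) = -437*(-1118/15) = 488566/15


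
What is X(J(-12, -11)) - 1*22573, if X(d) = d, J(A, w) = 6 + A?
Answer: -22579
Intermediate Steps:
X(J(-12, -11)) - 1*22573 = (6 - 12) - 1*22573 = -6 - 22573 = -22579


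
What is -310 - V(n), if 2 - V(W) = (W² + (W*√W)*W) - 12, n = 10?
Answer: -224 + 100*√10 ≈ 92.228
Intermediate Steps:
V(W) = 14 - W² - W^(5/2) (V(W) = 2 - ((W² + (W*√W)*W) - 12) = 2 - ((W² + W^(3/2)*W) - 12) = 2 - ((W² + W^(5/2)) - 12) = 2 - (-12 + W² + W^(5/2)) = 2 + (12 - W² - W^(5/2)) = 14 - W² - W^(5/2))
-310 - V(n) = -310 - (14 - 1*10² - 10^(5/2)) = -310 - (14 - 1*100 - 100*√10) = -310 - (14 - 100 - 100*√10) = -310 - (-86 - 100*√10) = -310 + (86 + 100*√10) = -224 + 100*√10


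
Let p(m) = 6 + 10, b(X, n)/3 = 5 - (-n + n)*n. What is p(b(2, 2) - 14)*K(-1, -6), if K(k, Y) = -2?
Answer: -32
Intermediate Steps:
b(X, n) = 15 (b(X, n) = 3*(5 - (-n + n)*n) = 3*(5 - 0*n) = 3*(5 - 1*0) = 3*(5 + 0) = 3*5 = 15)
p(m) = 16
p(b(2, 2) - 14)*K(-1, -6) = 16*(-2) = -32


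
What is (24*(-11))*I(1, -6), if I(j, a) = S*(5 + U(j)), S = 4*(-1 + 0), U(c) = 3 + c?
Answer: 9504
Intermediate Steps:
S = -4 (S = 4*(-1) = -4)
I(j, a) = -32 - 4*j (I(j, a) = -4*(5 + (3 + j)) = -4*(8 + j) = -32 - 4*j)
(24*(-11))*I(1, -6) = (24*(-11))*(-32 - 4*1) = -264*(-32 - 4) = -264*(-36) = 9504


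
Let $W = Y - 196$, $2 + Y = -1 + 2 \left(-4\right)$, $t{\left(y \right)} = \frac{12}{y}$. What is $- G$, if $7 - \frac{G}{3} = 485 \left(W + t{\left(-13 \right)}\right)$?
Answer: $- \frac{3933138}{13} \approx -3.0255 \cdot 10^{5}$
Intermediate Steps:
$Y = -11$ ($Y = -2 + \left(-1 + 2 \left(-4\right)\right) = -2 - 9 = -11$)
$W = -207$ ($W = -11 - 196 = -207$)
$G = \frac{3933138}{13}$ ($G = 21 - 3 \cdot 485 \left(-207 + \frac{12}{-13}\right) = 21 - 3 \cdot 485 \left(-207 + 12 \left(- \frac{1}{13}\right)\right) = 21 - 3 \cdot 485 \left(-207 - \frac{12}{13}\right) = 21 - 3 \cdot 485 \left(- \frac{2703}{13}\right) = 21 - - \frac{3932865}{13} = 21 + \frac{3932865}{13} = \frac{3933138}{13} \approx 3.0255 \cdot 10^{5}$)
$- G = \left(-1\right) \frac{3933138}{13} = - \frac{3933138}{13}$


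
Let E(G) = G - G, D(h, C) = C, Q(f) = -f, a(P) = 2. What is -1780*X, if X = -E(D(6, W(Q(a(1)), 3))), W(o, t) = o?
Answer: 0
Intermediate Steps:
E(G) = 0 (E(G) = G - G = 0)
X = 0 (X = -1*0 = 0)
-1780*X = -1780*0 = 0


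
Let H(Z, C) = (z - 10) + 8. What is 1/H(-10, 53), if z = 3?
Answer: 1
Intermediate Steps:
H(Z, C) = 1 (H(Z, C) = (3 - 10) + 8 = -7 + 8 = 1)
1/H(-10, 53) = 1/1 = 1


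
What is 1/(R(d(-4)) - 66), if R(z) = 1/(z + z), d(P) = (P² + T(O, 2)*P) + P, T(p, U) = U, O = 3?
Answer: -8/527 ≈ -0.015180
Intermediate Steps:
d(P) = P² + 3*P (d(P) = (P² + 2*P) + P = P² + 3*P)
R(z) = 1/(2*z)
1/(R(d(-4)) - 66) = 1/(1/(2*((-4*(3 - 4)))) - 66) = 1/(1/(2*((-4*(-1)))) - 66) = 1/((½)/4 - 66) = 1/((½)*(¼) - 66) = 1/(⅛ - 66) = 1/(-527/8) = -8/527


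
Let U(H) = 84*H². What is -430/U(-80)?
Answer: -43/53760 ≈ -0.00079985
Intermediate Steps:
-430/U(-80) = -430/(84*(-80)²) = -430/(84*6400) = -430/537600 = -430*1/537600 = -43/53760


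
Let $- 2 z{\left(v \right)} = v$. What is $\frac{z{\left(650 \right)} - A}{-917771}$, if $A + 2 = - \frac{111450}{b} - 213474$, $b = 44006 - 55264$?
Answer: $- \frac{1199771254}{5166132959} \approx -0.23224$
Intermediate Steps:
$b = -11258$ ($b = 44006 - 55264 = -11258$)
$z{\left(v \right)} = - \frac{v}{2}$
$A = - \frac{1201600679}{5629}$ ($A = -2 - \left(213474 + \frac{111450}{-11258}\right) = -2 - \frac{1201589421}{5629} = - \frac{1201600679}{5629} \approx -2.1347 \cdot 10^{5}$)
$\frac{z{\left(650 \right)} - A}{-917771} = \frac{\left(- \frac{1}{2}\right) 650 - - \frac{1201600679}{5629}}{-917771} = \left(-325 + \frac{1201600679}{5629}\right) \left(- \frac{1}{917771}\right) = \frac{1199771254}{5629} \left(- \frac{1}{917771}\right) = - \frac{1199771254}{5166132959}$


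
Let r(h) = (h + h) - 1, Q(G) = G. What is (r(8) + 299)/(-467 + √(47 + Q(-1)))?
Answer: -146638/218043 - 314*√46/218043 ≈ -0.68229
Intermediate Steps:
r(h) = -1 + 2*h (r(h) = 2*h - 1 = -1 + 2*h)
(r(8) + 299)/(-467 + √(47 + Q(-1))) = ((-1 + 2*8) + 299)/(-467 + √(47 - 1)) = ((-1 + 16) + 299)/(-467 + √46) = (15 + 299)/(-467 + √46) = 314/(-467 + √46)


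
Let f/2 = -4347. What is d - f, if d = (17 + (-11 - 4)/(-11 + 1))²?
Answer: 36145/4 ≈ 9036.3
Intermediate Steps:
f = -8694 (f = 2*(-4347) = -8694)
d = 1369/4 (d = (17 - 15/(-10))² = (17 - 15*(-⅒))² = (17 + 3/2)² = (37/2)² = 1369/4 ≈ 342.25)
d - f = 1369/4 - 1*(-8694) = 1369/4 + 8694 = 36145/4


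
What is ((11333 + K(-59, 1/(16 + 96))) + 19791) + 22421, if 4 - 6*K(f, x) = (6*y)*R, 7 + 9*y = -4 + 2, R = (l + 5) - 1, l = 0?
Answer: 160649/3 ≈ 53550.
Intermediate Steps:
R = 4 (R = (0 + 5) - 1 = 5 - 1 = 4)
y = -1 (y = -7/9 + (-4 + 2)/9 = -7/9 + (⅑)*(-2) = -7/9 - 2/9 = -1)
K(f, x) = 14/3 (K(f, x) = ⅔ - 6*(-1)*4/6 = ⅔ - (-1)*4 = ⅔ - ⅙*(-24) = ⅔ + 4 = 14/3)
((11333 + K(-59, 1/(16 + 96))) + 19791) + 22421 = ((11333 + 14/3) + 19791) + 22421 = (34013/3 + 19791) + 22421 = 93386/3 + 22421 = 160649/3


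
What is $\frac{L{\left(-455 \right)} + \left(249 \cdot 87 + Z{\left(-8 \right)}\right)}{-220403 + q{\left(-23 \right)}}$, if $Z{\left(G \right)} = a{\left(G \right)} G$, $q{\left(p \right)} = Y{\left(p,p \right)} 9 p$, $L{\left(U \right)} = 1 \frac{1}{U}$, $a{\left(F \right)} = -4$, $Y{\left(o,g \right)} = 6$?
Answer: $- \frac{9871224}{100848475} \approx -0.097882$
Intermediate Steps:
$L{\left(U \right)} = \frac{1}{U}$
$q{\left(p \right)} = 54 p$ ($q{\left(p \right)} = 6 \cdot 9 p = 54 p$)
$Z{\left(G \right)} = - 4 G$
$\frac{L{\left(-455 \right)} + \left(249 \cdot 87 + Z{\left(-8 \right)}\right)}{-220403 + q{\left(-23 \right)}} = \frac{\frac{1}{-455} + \left(249 \cdot 87 - -32\right)}{-220403 + 54 \left(-23\right)} = \frac{- \frac{1}{455} + \left(21663 + 32\right)}{-220403 - 1242} = \frac{- \frac{1}{455} + 21695}{-221645} = \frac{9871224}{455} \left(- \frac{1}{221645}\right) = - \frac{9871224}{100848475}$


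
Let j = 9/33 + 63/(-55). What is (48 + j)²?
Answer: 6718464/3025 ≈ 2221.0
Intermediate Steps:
j = -48/55 (j = 9*(1/33) + 63*(-1/55) = 3/11 - 63/55 = -48/55 ≈ -0.87273)
(48 + j)² = (48 - 48/55)² = (2592/55)² = 6718464/3025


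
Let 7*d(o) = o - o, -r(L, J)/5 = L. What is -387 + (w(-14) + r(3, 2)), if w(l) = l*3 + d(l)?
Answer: -444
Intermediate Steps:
r(L, J) = -5*L
d(o) = 0 (d(o) = (o - o)/7 = (1/7)*0 = 0)
w(l) = 3*l (w(l) = l*3 + 0 = 3*l + 0 = 3*l)
-387 + (w(-14) + r(3, 2)) = -387 + (3*(-14) - 5*3) = -387 + (-42 - 15) = -387 - 57 = -444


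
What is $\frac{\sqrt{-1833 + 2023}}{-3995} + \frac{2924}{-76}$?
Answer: $- \frac{731}{19} - \frac{\sqrt{190}}{3995} \approx -38.477$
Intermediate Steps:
$\frac{\sqrt{-1833 + 2023}}{-3995} + \frac{2924}{-76} = \sqrt{190} \left(- \frac{1}{3995}\right) + 2924 \left(- \frac{1}{76}\right) = - \frac{\sqrt{190}}{3995} - \frac{731}{19} = - \frac{731}{19} - \frac{\sqrt{190}}{3995}$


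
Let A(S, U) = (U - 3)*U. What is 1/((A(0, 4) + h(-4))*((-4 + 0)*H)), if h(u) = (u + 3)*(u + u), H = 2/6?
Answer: -1/16 ≈ -0.062500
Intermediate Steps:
H = ⅓ (H = 2*(⅙) = ⅓ ≈ 0.33333)
h(u) = 2*u*(3 + u) (h(u) = (3 + u)*(2*u) = 2*u*(3 + u))
A(S, U) = U*(-3 + U) (A(S, U) = (-3 + U)*U = U*(-3 + U))
1/((A(0, 4) + h(-4))*((-4 + 0)*H)) = 1/((4*(-3 + 4) + 2*(-4)*(3 - 4))*((-4 + 0)*(⅓))) = 1/((4*1 + 2*(-4)*(-1))*(-4*⅓)) = 1/((4 + 8)*(-4/3)) = 1/(12*(-4/3)) = 1/(-16) = -1/16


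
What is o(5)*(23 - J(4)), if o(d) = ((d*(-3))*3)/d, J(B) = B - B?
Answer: -207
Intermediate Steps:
J(B) = 0
o(d) = -9 (o(d) = (-3*d*3)/d = (-9*d)/d = -9)
o(5)*(23 - J(4)) = -9*(23 - 1*0) = -9*(23 + 0) = -9*23 = -207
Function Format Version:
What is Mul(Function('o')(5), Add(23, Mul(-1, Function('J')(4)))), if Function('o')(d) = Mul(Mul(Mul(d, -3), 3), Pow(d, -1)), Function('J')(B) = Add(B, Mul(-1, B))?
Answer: -207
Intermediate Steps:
Function('J')(B) = 0
Function('o')(d) = -9 (Function('o')(d) = Mul(Mul(Mul(-3, d), 3), Pow(d, -1)) = Mul(Mul(-9, d), Pow(d, -1)) = -9)
Mul(Function('o')(5), Add(23, Mul(-1, Function('J')(4)))) = Mul(-9, Add(23, Mul(-1, 0))) = Mul(-9, Add(23, 0)) = Mul(-9, 23) = -207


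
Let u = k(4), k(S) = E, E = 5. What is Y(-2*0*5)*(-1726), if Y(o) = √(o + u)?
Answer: -1726*√5 ≈ -3859.5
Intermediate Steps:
k(S) = 5
u = 5
Y(o) = √(5 + o) (Y(o) = √(o + 5) = √(5 + o))
Y(-2*0*5)*(-1726) = √(5 - 2*0*5)*(-1726) = √(5 + 0*5)*(-1726) = √(5 + 0)*(-1726) = √5*(-1726) = -1726*√5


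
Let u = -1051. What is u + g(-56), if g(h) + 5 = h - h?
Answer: -1056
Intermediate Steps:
g(h) = -5 (g(h) = -5 + (h - h) = -5 + 0 = -5)
u + g(-56) = -1051 - 5 = -1056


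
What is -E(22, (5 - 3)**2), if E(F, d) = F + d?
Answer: -26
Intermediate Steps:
-E(22, (5 - 3)**2) = -(22 + (5 - 3)**2) = -(22 + 2**2) = -(22 + 4) = -1*26 = -26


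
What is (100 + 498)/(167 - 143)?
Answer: 299/12 ≈ 24.917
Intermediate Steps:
(100 + 498)/(167 - 143) = 598/24 = 598*(1/24) = 299/12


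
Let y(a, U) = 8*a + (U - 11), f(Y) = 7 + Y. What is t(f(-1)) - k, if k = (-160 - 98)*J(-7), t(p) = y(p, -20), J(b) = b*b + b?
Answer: 10853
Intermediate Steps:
J(b) = b + b² (J(b) = b² + b = b + b²)
y(a, U) = -11 + U + 8*a (y(a, U) = 8*a + (-11 + U) = -11 + U + 8*a)
t(p) = -31 + 8*p (t(p) = -11 - 20 + 8*p = -31 + 8*p)
k = -10836 (k = (-160 - 98)*(-7*(1 - 7)) = -(-1806)*(-6) = -258*42 = -10836)
t(f(-1)) - k = (-31 + 8*(7 - 1)) - 1*(-10836) = (-31 + 8*6) + 10836 = (-31 + 48) + 10836 = 17 + 10836 = 10853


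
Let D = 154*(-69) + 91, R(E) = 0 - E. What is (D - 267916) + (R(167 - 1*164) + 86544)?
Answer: -191910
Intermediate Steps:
R(E) = -E
D = -10535 (D = -10626 + 91 = -10535)
(D - 267916) + (R(167 - 1*164) + 86544) = (-10535 - 267916) + (-(167 - 1*164) + 86544) = -278451 + (-(167 - 164) + 86544) = -278451 + (-1*3 + 86544) = -278451 + (-3 + 86544) = -278451 + 86541 = -191910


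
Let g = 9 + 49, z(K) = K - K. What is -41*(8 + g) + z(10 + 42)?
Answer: -2706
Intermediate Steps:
z(K) = 0
g = 58
-41*(8 + g) + z(10 + 42) = -41*(8 + 58) + 0 = -41*66 + 0 = -2706 + 0 = -2706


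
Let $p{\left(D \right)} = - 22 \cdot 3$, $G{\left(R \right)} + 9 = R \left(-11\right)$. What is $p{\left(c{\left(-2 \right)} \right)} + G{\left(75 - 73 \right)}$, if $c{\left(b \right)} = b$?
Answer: $-97$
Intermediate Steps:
$G{\left(R \right)} = -9 - 11 R$ ($G{\left(R \right)} = -9 + R \left(-11\right) = -9 - 11 R$)
$p{\left(D \right)} = -66$ ($p{\left(D \right)} = \left(-1\right) 66 = -66$)
$p{\left(c{\left(-2 \right)} \right)} + G{\left(75 - 73 \right)} = -66 - \left(9 + 11 \left(75 - 73\right)\right) = -66 - 31 = -97$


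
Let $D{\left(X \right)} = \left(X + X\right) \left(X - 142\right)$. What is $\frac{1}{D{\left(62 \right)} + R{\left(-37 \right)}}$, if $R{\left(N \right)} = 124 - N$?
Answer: $- \frac{1}{9759} \approx -0.00010247$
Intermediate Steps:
$D{\left(X \right)} = 2 X \left(-142 + X\right)$
$\frac{1}{D{\left(62 \right)} + R{\left(-37 \right)}} = \frac{1}{2 \cdot 62 \left(-142 + 62\right) + \left(124 - -37\right)} = \frac{1}{2 \cdot 62 \left(-80\right) + \left(124 + 37\right)} = \frac{1}{-9920 + 161} = \frac{1}{-9759} = - \frac{1}{9759}$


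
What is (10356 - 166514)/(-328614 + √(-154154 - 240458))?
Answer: 12828926253/26996888902 + 78079*I*√98653/26996888902 ≈ 0.4752 + 0.0009084*I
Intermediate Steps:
(10356 - 166514)/(-328614 + √(-154154 - 240458)) = -156158/(-328614 + √(-394612)) = -156158/(-328614 + 2*I*√98653)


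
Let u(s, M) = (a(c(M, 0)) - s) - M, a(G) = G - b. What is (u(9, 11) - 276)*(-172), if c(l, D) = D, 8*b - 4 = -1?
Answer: 101953/2 ≈ 50977.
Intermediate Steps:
b = 3/8 (b = ½ + (⅛)*(-1) = ½ - ⅛ = 3/8 ≈ 0.37500)
a(G) = -3/8 + G (a(G) = G - 1*3/8 = G - 3/8 = -3/8 + G)
u(s, M) = -3/8 - M - s (u(s, M) = ((-3/8 + 0) - s) - M = (-3/8 - s) - M = -3/8 - M - s)
(u(9, 11) - 276)*(-172) = ((-3/8 - 1*11 - 1*9) - 276)*(-172) = ((-3/8 - 11 - 9) - 276)*(-172) = (-163/8 - 276)*(-172) = -2371/8*(-172) = 101953/2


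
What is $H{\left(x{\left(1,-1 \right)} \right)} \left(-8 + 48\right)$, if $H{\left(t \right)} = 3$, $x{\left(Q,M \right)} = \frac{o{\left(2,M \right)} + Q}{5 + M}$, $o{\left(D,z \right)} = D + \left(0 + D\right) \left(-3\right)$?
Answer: $120$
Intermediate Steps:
$o{\left(D,z \right)} = - 2 D$ ($o{\left(D,z \right)} = D + D \left(-3\right) = D - 3 D = - 2 D$)
$x{\left(Q,M \right)} = \frac{-4 + Q}{5 + M}$ ($x{\left(Q,M \right)} = \frac{\left(-2\right) 2 + Q}{5 + M} = \frac{-4 + Q}{5 + M}$)
$H{\left(x{\left(1,-1 \right)} \right)} \left(-8 + 48\right) = 3 \left(-8 + 48\right) = 3 \cdot 40 = 120$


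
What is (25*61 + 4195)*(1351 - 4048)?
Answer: -15426840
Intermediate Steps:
(25*61 + 4195)*(1351 - 4048) = (1525 + 4195)*(-2697) = 5720*(-2697) = -15426840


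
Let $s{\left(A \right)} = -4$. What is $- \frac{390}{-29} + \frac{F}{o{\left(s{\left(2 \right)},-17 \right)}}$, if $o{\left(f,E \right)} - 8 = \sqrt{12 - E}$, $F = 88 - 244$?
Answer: $- \frac{22542}{1015} + \frac{156 \sqrt{29}}{35} \approx 1.7936$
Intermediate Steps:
$F = -156$
$o{\left(f,E \right)} = 8 + \sqrt{12 - E}$
$- \frac{390}{-29} + \frac{F}{o{\left(s{\left(2 \right)},-17 \right)}} = - \frac{390}{-29} - \frac{156}{8 + \sqrt{12 - -17}} = \left(-390\right) \left(- \frac{1}{29}\right) - \frac{156}{8 + \sqrt{12 + 17}} = \frac{390}{29} - \frac{156}{8 + \sqrt{29}}$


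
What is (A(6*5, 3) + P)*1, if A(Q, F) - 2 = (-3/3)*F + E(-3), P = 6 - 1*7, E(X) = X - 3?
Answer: -8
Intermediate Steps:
E(X) = -3 + X
P = -1 (P = 6 - 7 = -1)
A(Q, F) = -4 - F (A(Q, F) = 2 + ((-3/3)*F + (-3 - 3)) = 2 + ((-3*⅓)*F - 6) = 2 + (-F - 6) = 2 + (-6 - F) = -4 - F)
(A(6*5, 3) + P)*1 = ((-4 - 1*3) - 1)*1 = ((-4 - 3) - 1)*1 = (-7 - 1)*1 = -8*1 = -8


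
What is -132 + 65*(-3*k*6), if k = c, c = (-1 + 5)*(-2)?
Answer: 9228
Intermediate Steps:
c = -8 (c = 4*(-2) = -8)
k = -8
-132 + 65*(-3*k*6) = -132 + 65*(-3*(-8)*6) = -132 + 65*(24*6) = -132 + 65*144 = -132 + 9360 = 9228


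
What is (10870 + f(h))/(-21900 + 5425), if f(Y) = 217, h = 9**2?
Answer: -11087/16475 ≈ -0.67296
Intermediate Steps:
h = 81
(10870 + f(h))/(-21900 + 5425) = (10870 + 217)/(-21900 + 5425) = 11087/(-16475) = 11087*(-1/16475) = -11087/16475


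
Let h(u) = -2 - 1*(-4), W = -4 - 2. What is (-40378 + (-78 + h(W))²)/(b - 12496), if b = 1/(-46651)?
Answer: 1614217902/582950897 ≈ 2.7690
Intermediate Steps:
W = -6
h(u) = 2 (h(u) = -2 + 4 = 2)
b = -1/46651 ≈ -2.1436e-5
(-40378 + (-78 + h(W))²)/(b - 12496) = (-40378 + (-78 + 2)²)/(-1/46651 - 12496) = (-40378 + (-76)²)/(-582950897/46651) = (-40378 + 5776)*(-46651/582950897) = -34602*(-46651/582950897) = 1614217902/582950897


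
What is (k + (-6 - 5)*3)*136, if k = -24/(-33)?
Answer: -48280/11 ≈ -4389.1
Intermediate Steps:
k = 8/11 (k = -24*(-1/33) = 8/11 ≈ 0.72727)
(k + (-6 - 5)*3)*136 = (8/11 + (-6 - 5)*3)*136 = (8/11 - 11*3)*136 = (8/11 - 33)*136 = -355/11*136 = -48280/11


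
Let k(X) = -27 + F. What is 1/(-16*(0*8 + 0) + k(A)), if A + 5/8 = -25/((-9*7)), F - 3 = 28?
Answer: 1/4 ≈ 0.25000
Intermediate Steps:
F = 31 (F = 3 + 28 = 31)
A = -115/504 (A = -5/8 - 25/((-9*7)) = -5/8 - 25/(-63) = -5/8 - 25*(-1/63) = -5/8 + 25/63 = -115/504 ≈ -0.22817)
k(X) = 4 (k(X) = -27 + 31 = 4)
1/(-16*(0*8 + 0) + k(A)) = 1/(-16*(0*8 + 0) + 4) = 1/(-16*(0 + 0) + 4) = 1/(-16*0 + 4) = 1/(0 + 4) = 1/4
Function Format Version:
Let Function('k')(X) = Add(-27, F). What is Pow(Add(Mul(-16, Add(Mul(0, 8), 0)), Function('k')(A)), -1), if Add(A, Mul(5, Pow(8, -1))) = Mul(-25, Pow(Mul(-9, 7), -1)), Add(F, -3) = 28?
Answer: Rational(1, 4) ≈ 0.25000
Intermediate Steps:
F = 31 (F = Add(3, 28) = 31)
A = Rational(-115, 504) (A = Add(Rational(-5, 8), Mul(-25, Pow(Mul(-9, 7), -1))) = Add(Rational(-5, 8), Mul(-25, Pow(-63, -1))) = Add(Rational(-5, 8), Mul(-25, Rational(-1, 63))) = Add(Rational(-5, 8), Rational(25, 63)) = Rational(-115, 504) ≈ -0.22817)
Function('k')(X) = 4 (Function('k')(X) = Add(-27, 31) = 4)
Pow(Add(Mul(-16, Add(Mul(0, 8), 0)), Function('k')(A)), -1) = Pow(Add(Mul(-16, Add(Mul(0, 8), 0)), 4), -1) = Pow(Add(Mul(-16, Add(0, 0)), 4), -1) = Pow(Add(Mul(-16, 0), 4), -1) = Pow(Add(0, 4), -1) = Pow(4, -1) = Rational(1, 4)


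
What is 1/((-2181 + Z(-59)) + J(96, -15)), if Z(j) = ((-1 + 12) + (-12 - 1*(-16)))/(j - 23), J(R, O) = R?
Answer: -82/170985 ≈ -0.00047957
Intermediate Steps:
Z(j) = 15/(-23 + j) (Z(j) = (11 + (-12 + 16))/(-23 + j) = (11 + 4)/(-23 + j) = 15/(-23 + j))
1/((-2181 + Z(-59)) + J(96, -15)) = 1/((-2181 + 15/(-23 - 59)) + 96) = 1/((-2181 + 15/(-82)) + 96) = 1/((-2181 + 15*(-1/82)) + 96) = 1/((-2181 - 15/82) + 96) = 1/(-178857/82 + 96) = 1/(-170985/82) = -82/170985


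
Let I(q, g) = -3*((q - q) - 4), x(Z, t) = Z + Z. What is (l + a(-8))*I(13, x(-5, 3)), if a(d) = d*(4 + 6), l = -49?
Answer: -1548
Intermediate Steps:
x(Z, t) = 2*Z
I(q, g) = 12 (I(q, g) = -3*(0 - 4) = -3*(-4) = 12)
a(d) = 10*d (a(d) = d*10 = 10*d)
(l + a(-8))*I(13, x(-5, 3)) = (-49 + 10*(-8))*12 = (-49 - 80)*12 = -129*12 = -1548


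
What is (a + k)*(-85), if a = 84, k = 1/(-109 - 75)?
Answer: -1313675/184 ≈ -7139.5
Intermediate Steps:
k = -1/184 (k = 1/(-184) = -1/184 ≈ -0.0054348)
(a + k)*(-85) = (84 - 1/184)*(-85) = (15455/184)*(-85) = -1313675/184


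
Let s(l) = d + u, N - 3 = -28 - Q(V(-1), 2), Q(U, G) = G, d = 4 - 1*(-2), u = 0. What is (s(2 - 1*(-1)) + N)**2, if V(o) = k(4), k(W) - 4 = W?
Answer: 441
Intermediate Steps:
k(W) = 4 + W
d = 6 (d = 4 + 2 = 6)
V(o) = 8 (V(o) = 4 + 4 = 8)
N = -27 (N = 3 + (-28 - 1*2) = 3 + (-28 - 2) = 3 - 30 = -27)
s(l) = 6 (s(l) = 6 + 0 = 6)
(s(2 - 1*(-1)) + N)**2 = (6 - 27)**2 = (-21)**2 = 441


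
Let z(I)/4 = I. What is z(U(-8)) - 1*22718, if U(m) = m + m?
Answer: -22782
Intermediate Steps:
U(m) = 2*m
z(I) = 4*I
z(U(-8)) - 1*22718 = 4*(2*(-8)) - 1*22718 = 4*(-16) - 22718 = -64 - 22718 = -22782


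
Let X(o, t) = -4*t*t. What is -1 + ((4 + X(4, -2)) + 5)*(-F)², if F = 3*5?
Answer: -1576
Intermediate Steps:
F = 15
X(o, t) = -4*t²
-1 + ((4 + X(4, -2)) + 5)*(-F)² = -1 + ((4 - 4*(-2)²) + 5)*(-1*15)² = -1 + ((4 - 4*4) + 5)*(-15)² = -1 + ((4 - 16) + 5)*225 = -1 + (-12 + 5)*225 = -1 - 7*225 = -1 - 1575 = -1576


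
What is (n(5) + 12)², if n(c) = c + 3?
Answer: 400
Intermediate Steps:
n(c) = 3 + c
(n(5) + 12)² = ((3 + 5) + 12)² = (8 + 12)² = 20² = 400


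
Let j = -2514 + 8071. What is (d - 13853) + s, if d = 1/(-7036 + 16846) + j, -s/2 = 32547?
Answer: -719955899/9810 ≈ -73390.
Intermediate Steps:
s = -65094 (s = -2*32547 = -65094)
j = 5557
d = 54514171/9810 (d = 1/(-7036 + 16846) + 5557 = 1/9810 + 5557 = 54514171/9810 ≈ 5557.0)
(d - 13853) + s = (54514171/9810 - 13853) - 65094 = -81383759/9810 - 65094 = -719955899/9810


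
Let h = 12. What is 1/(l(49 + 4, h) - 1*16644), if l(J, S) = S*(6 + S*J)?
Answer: -1/8940 ≈ -0.00011186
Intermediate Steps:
l(J, S) = S*(6 + J*S)
1/(l(49 + 4, h) - 1*16644) = 1/(12*(6 + (49 + 4)*12) - 1*16644) = 1/(12*(6 + 53*12) - 16644) = 1/(12*(6 + 636) - 16644) = 1/(12*642 - 16644) = 1/(7704 - 16644) = 1/(-8940) = -1/8940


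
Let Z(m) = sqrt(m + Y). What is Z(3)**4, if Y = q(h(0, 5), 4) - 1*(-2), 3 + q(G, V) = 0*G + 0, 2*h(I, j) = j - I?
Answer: 4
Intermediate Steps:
h(I, j) = j/2 - I/2 (h(I, j) = (j - I)/2 = j/2 - I/2)
q(G, V) = -3 (q(G, V) = -3 + (0*G + 0) = -3 + (0 + 0) = -3 + 0 = -3)
Y = -1 (Y = -3 - 1*(-2) = -3 + 2 = -1)
Z(m) = sqrt(-1 + m) (Z(m) = sqrt(m - 1) = sqrt(-1 + m))
Z(3)**4 = (sqrt(-1 + 3))**4 = (sqrt(2))**4 = 4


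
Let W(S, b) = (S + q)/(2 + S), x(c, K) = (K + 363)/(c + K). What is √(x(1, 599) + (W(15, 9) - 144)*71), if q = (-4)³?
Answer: I*√2712074073/510 ≈ 102.11*I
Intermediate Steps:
q = -64
x(c, K) = (363 + K)/(K + c)
W(S, b) = (-64 + S)/(2 + S) (W(S, b) = (S - 64)/(2 + S) = (-64 + S)/(2 + S))
√(x(1, 599) + (W(15, 9) - 144)*71) = √((363 + 599)/(599 + 1) + ((-64 + 15)/(2 + 15) - 144)*71) = √(962/600 + (-49/17 - 144)*71) = √((1/600)*962 + ((1/17)*(-49) - 144)*71) = √(481/300 + (-49/17 - 144)*71) = √(481/300 - 2497/17*71) = √(481/300 - 177287/17) = √(-53177923/5100) = I*√2712074073/510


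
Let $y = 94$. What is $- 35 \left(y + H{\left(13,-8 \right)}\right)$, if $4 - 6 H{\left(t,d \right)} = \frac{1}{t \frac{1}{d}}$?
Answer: $- \frac{43120}{13} \approx -3316.9$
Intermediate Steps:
$H{\left(t,d \right)} = \frac{2}{3} - \frac{d}{6 t}$ ($H{\left(t,d \right)} = \frac{2}{3} - \frac{1}{6 \frac{t}{d}} = \frac{2}{3} - \frac{d \frac{1}{t}}{6} = \frac{2}{3} - \frac{d}{6 t}$)
$- 35 \left(y + H{\left(13,-8 \right)}\right) = - 35 \left(94 + \frac{\left(-1\right) \left(-8\right) + 4 \cdot 13}{6 \cdot 13}\right) = - 35 \left(94 + \frac{1}{6} \cdot \frac{1}{13} \left(8 + 52\right)\right) = - 35 \left(94 + \frac{1}{6} \cdot \frac{1}{13} \cdot 60\right) = - 35 \left(94 + \frac{10}{13}\right) = \left(-35\right) \frac{1232}{13} = - \frac{43120}{13}$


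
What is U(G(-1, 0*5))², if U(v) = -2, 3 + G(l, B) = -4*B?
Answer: 4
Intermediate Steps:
G(l, B) = -3 - 4*B
U(G(-1, 0*5))² = (-2)² = 4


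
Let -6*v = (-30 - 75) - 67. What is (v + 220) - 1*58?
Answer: 572/3 ≈ 190.67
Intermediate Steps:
v = 86/3 (v = -((-30 - 75) - 67)/6 = -(-105 - 67)/6 = -⅙*(-172) = 86/3 ≈ 28.667)
(v + 220) - 1*58 = (86/3 + 220) - 1*58 = 746/3 - 58 = 572/3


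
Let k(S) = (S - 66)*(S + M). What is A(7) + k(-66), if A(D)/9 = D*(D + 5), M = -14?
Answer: 11316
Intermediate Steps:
k(S) = (-66 + S)*(-14 + S) (k(S) = (S - 66)*(S - 14) = (-66 + S)*(-14 + S))
A(D) = 9*D*(5 + D) (A(D) = 9*(D*(D + 5)) = 9*(D*(5 + D)) = 9*D*(5 + D))
A(7) + k(-66) = 9*7*(5 + 7) + (924 + (-66)² - 80*(-66)) = 9*7*12 + (924 + 4356 + 5280) = 756 + 10560 = 11316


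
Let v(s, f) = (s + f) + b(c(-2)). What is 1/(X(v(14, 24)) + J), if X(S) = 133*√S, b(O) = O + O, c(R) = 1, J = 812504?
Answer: 14509/11788607901 - 19*√10/47154431604 ≈ 1.2295e-6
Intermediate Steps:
b(O) = 2*O
v(s, f) = 2 + f + s (v(s, f) = (s + f) + 2*1 = (f + s) + 2 = 2 + f + s)
1/(X(v(14, 24)) + J) = 1/(133*√(2 + 24 + 14) + 812504) = 1/(133*√40 + 812504) = 1/(133*(2*√10) + 812504) = 1/(266*√10 + 812504) = 1/(812504 + 266*√10)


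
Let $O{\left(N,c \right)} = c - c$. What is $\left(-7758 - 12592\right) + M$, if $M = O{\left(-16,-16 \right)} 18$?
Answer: $-20350$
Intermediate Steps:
$O{\left(N,c \right)} = 0$
$M = 0$ ($M = 0 \cdot 18 = 0$)
$\left(-7758 - 12592\right) + M = \left(-7758 - 12592\right) + 0 = -20350 + 0 = -20350$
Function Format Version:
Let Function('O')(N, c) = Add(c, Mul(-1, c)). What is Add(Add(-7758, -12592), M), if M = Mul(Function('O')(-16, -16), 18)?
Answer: -20350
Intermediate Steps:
Function('O')(N, c) = 0
M = 0 (M = Mul(0, 18) = 0)
Add(Add(-7758, -12592), M) = Add(Add(-7758, -12592), 0) = Add(-20350, 0) = -20350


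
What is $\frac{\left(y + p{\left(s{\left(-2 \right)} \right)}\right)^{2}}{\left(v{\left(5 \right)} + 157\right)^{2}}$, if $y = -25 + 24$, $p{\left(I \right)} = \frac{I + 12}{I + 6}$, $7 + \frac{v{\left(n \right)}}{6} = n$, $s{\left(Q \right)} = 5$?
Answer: $\frac{36}{2544025} \approx 1.4151 \cdot 10^{-5}$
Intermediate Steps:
$v{\left(n \right)} = -42 + 6 n$
$p{\left(I \right)} = \frac{12 + I}{6 + I}$
$y = -1$
$\frac{\left(y + p{\left(s{\left(-2 \right)} \right)}\right)^{2}}{\left(v{\left(5 \right)} + 157\right)^{2}} = \frac{\left(-1 + \frac{12 + 5}{6 + 5}\right)^{2}}{\left(\left(-42 + 6 \cdot 5\right) + 157\right)^{2}} = \frac{\left(-1 + \frac{1}{11} \cdot 17\right)^{2}}{\left(\left(-42 + 30\right) + 157\right)^{2}} = \frac{\left(-1 + \frac{1}{11} \cdot 17\right)^{2}}{\left(-12 + 157\right)^{2}} = \frac{\left(-1 + \frac{17}{11}\right)^{2}}{145^{2}} = \frac{\left(\frac{6}{11}\right)^{2}}{21025} = \frac{36}{121} \cdot \frac{1}{21025} = \frac{36}{2544025}$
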